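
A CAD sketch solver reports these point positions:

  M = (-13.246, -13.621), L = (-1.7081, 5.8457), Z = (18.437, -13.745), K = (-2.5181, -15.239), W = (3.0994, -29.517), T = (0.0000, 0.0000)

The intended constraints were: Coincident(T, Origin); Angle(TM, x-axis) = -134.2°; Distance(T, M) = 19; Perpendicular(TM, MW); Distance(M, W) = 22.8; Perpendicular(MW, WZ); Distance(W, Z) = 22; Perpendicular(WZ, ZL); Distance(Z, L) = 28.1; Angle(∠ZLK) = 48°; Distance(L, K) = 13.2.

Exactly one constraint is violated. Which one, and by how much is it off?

Distance(L, K) = 13.2 — off by 7.90.

T = (0.00, 0.00) ✓; TM at -134.2° ✓; |TM| = 19.00 ✓; ∠(TM, MW) = 90.00° ✓; |MW| = 22.80 ✓; ∠(MW, WZ) = 90.00° ✓; |WZ| = 22.00 ✓; ∠(WZ, ZL) = 90.00° ✓; |ZL| = 28.10 ✓; ∠ZLK = 48.00° ✓; |LK| = 21.10 ✗.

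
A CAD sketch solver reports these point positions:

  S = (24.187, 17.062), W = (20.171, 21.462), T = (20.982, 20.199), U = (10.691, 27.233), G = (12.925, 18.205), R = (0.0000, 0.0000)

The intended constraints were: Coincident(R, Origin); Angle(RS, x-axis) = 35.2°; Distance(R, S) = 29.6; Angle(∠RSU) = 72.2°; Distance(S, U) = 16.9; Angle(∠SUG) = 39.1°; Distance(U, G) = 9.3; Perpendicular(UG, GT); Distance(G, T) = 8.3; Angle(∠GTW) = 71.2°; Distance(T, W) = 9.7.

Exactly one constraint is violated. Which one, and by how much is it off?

Distance(T, W) = 9.7 — off by 8.20.

R = (0.00, 0.00) ✓; RS at 35.20° ✓; |RS| = 29.60 ✓; ∠RSU = 72.20° ✓; |SU| = 16.90 ✓; ∠SUG = 39.10° ✓; |UG| = 9.300 ✓; ∠(UG, GT) = 90.00° ✓; |GT| = 8.300 ✓; ∠GTW = 71.20° ✓; |TW| = 1.501 ✗.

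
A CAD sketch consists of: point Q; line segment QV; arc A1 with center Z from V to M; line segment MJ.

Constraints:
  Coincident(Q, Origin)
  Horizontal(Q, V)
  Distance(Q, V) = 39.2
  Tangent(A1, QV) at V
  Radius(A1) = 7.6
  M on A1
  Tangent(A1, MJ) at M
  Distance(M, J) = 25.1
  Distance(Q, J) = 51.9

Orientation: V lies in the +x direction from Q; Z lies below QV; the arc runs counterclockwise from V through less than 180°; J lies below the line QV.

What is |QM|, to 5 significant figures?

33.424

Q is at the origin; QV is horizontal with |QV| = 39.2 and V on the +x side, so V = (39.200, 0.0000). The tangent condition forces ZV to be normal to QV, so Z = V + (0, -7.6) = (39.200, -7.6000). Since ZM ⟂ MJ (tangency), |ZJ| = √(7.6² + 25.1²) = 26.225 regardless of where M sits on A1. So J lies on both circle(Q, 51.9) and circle(Z, 26.225); the below-QV intersection is J = (39.364, -33.825). M is the foot of the tangent from J: M = (31.940, -9.8478).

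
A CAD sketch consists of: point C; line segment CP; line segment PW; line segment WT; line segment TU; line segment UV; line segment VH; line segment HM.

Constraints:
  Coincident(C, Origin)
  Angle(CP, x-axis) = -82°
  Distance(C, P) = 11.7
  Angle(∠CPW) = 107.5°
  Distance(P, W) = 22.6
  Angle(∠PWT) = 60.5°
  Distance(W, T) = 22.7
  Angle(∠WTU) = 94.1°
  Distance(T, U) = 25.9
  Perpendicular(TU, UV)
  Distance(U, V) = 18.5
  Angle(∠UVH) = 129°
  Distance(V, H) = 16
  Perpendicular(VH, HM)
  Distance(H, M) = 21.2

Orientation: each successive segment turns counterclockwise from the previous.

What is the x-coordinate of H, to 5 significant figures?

11.031

TU ⟂ UV, so UV runs at -74.100°; with |UV| = 18.5, V = (-3.6863, -18.873). ∠UVH = 129.0° gives VH at -23.100° from the x-axis; with |VH| = 16.0, H = (11.031, -25.150). So H.x = 11.031.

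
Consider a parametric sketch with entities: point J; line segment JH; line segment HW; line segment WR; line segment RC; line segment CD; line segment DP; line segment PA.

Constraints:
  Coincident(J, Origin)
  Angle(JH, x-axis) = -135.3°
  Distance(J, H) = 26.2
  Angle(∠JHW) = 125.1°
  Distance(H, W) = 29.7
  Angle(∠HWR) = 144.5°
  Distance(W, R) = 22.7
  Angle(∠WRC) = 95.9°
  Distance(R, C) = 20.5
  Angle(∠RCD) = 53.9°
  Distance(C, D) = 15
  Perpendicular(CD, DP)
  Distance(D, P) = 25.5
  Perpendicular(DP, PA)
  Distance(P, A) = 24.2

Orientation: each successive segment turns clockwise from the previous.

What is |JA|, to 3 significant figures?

80.5

J is at the origin; JH runs at -135.3° with length 26.2, so H = (-18.6, -18.4). ∠JHW = 125.1° gives HW at 170° from the x-axis; with |HW| = 29.7, W = (-47.9, -13.2). ∠HWR = 144.5° gives WR at 134° from the x-axis; with |WR| = 22.7, R = (-63.7, 3.08). ∠WRC = 95.9° gives RC at 50.2° from the x-axis; with |RC| = 20.5, C = (-50.6, 18.8). ∠RCD = 53.9° gives CD at -75.9° from the x-axis; with |CD| = 15.0, D = (-46.9, 4.28). CD ⟂ DP, so DP runs at -166°; with |DP| = 25.5, P = (-71.7, -1.93). The perpendicularity gives PA at right angles to DP, so PA runs at 104°; with |PA| = 24.2, A = (-77.6, 21.5). Then |JA| = |A − J| = 80.5.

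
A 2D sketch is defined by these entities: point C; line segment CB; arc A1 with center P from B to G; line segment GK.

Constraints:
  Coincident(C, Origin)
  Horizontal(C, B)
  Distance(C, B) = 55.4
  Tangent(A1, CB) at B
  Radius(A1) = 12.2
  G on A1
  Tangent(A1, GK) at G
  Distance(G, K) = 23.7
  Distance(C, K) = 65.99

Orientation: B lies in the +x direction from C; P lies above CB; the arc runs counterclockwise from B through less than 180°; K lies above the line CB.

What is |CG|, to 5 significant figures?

68.370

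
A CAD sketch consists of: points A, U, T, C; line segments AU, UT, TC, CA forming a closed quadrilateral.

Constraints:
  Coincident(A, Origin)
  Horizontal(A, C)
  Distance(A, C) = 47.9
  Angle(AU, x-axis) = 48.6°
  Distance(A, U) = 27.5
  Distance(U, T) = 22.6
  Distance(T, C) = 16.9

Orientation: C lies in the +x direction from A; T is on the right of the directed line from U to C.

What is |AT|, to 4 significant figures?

31.20

Checks: |UT| = 22.60 ✓; |TC| = 16.90 ✓.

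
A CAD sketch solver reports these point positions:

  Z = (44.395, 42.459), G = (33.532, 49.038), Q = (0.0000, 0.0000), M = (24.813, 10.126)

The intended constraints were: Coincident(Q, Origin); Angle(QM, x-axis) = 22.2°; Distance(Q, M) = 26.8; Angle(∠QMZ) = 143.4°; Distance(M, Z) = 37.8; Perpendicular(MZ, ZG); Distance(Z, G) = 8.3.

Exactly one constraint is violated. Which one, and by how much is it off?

Distance(Z, G) = 8.3 — off by 4.40.

Q = (0.00, 0.00) ✓; QM at 22.20° ✓; |QM| = 26.80 ✓; ∠QMZ = 143.4° ✓; |MZ| = 37.80 ✓; ∠(MZ, ZG) = 90.00° ✓; |ZG| = 12.70 ✗.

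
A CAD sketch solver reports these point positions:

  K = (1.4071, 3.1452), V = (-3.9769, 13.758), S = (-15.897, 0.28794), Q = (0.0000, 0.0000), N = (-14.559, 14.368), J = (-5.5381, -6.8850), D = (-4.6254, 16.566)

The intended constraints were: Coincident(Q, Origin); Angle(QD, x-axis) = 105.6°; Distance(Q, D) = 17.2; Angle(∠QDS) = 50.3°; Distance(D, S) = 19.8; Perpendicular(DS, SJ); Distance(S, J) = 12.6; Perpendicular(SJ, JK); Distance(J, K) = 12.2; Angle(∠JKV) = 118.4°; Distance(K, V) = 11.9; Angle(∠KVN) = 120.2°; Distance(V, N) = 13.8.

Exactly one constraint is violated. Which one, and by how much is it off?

Distance(V, N) = 13.8 — off by 3.20.

Q = (0.00, 0.00) ✓; QD at 105.6° ✓; |QD| = 17.20 ✓; ∠QDS = 50.30° ✓; |DS| = 19.80 ✓; ∠(DS, SJ) = 90.00° ✓; |SJ| = 12.60 ✓; ∠(SJ, JK) = 90.00° ✓; |JK| = 12.20 ✓; ∠JKV = 118.4° ✓; |KV| = 11.90 ✓; ∠KVN = 120.2° ✓; |VN| = 10.60 ✗.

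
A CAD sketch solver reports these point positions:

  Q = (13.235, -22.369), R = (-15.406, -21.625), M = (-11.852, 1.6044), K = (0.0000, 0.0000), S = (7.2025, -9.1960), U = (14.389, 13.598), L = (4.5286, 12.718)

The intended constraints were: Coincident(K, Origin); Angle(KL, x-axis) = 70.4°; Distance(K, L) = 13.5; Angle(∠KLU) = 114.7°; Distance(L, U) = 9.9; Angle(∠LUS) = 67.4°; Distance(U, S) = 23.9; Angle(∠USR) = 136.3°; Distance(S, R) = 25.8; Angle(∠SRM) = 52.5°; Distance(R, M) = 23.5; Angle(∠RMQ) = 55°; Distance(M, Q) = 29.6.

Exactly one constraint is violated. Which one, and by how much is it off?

Distance(M, Q) = 29.6 — off by 5.10.

K = (0.00, 0.00) ✓; KL at 70.40° ✓; |KL| = 13.50 ✓; ∠KLU = 114.7° ✓; |LU| = 9.900 ✓; ∠LUS = 67.40° ✓; |US| = 23.90 ✓; ∠USR = 136.3° ✓; |SR| = 25.80 ✓; ∠SRM = 52.50° ✓; |RM| = 23.50 ✓; ∠RMQ = 55.00° ✓; |MQ| = 34.70 ✗.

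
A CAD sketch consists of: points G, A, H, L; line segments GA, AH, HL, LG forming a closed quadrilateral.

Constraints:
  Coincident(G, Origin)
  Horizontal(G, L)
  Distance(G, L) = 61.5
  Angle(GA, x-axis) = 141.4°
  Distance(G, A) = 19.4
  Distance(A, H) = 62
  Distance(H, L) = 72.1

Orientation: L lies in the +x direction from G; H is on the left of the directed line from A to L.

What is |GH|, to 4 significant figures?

65.16

G is at the origin; GL is horizontal with |GL| = 61.5 and L in +x, so L = (61.5, 0). GA runs at 141.4° with |GA| = 19.4, so A = (-15.16, 12.10). H is determined by |AH| = 62.0 and |HL| = 72.1 together: it lies at the intersection of circle(A, 62.0) and circle(L, 72.1). With |AL| = 77.61, the foot of the radical line on AL is 30.08 from A and the perpendicular offset is √(62.0² − 30.08²) = 54.21. Taking the left-of-AL solution: H = (23.00, 60.96).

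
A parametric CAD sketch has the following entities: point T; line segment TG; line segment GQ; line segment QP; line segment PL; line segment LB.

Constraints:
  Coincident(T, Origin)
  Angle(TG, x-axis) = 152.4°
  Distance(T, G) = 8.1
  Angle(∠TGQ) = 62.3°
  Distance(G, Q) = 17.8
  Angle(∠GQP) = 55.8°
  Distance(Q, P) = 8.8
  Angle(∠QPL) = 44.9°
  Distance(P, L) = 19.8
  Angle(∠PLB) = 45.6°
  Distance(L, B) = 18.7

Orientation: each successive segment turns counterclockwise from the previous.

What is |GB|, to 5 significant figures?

24.801

∠QPL = 44.9° gives PL at 169.40° from the x-axis; with |PL| = 19.8, L = (-19.340, -5.4460). ∠PLB = 45.6° gives LB at -56.200° from the x-axis; with |LB| = 18.7, B = (-8.9369, -20.985). Then |GB| = |B − G| = 24.801.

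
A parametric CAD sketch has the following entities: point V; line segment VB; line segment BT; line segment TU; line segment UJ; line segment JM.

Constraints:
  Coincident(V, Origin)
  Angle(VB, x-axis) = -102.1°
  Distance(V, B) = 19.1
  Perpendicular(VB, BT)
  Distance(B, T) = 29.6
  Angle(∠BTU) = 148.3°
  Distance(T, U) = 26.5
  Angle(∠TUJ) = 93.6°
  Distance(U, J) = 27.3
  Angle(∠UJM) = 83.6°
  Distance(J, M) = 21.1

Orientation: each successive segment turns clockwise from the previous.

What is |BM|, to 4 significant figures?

34.04

V is at the origin; VB runs at -102.1° with length 19.1, so B = (-4.004, -18.68). The perpendicularity gives BT at right angles to VB, so BT runs at 167.9°; with |BT| = 29.6, T = (-32.95, -12.47). ∠BTU = 148.3° gives TU at 136.2° from the x-axis; with |TU| = 26.5, U = (-52.07, 5.871). ∠TUJ = 93.6° gives UJ at 49.80° from the x-axis; with |UJ| = 27.3, J = (-34.45, 26.72). ∠UJM = 83.6° gives JM at -46.60° from the x-axis; with |JM| = 21.1, M = (-19.95, 11.39). Then |BM| = |M − B| = 34.04.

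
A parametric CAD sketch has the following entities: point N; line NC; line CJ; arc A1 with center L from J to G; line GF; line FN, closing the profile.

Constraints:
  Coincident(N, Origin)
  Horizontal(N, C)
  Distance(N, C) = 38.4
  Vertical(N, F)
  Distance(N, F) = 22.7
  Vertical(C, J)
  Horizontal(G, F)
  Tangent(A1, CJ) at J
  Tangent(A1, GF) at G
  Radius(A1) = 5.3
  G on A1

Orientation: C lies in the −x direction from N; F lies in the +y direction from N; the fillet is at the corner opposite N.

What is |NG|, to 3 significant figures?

40.1

The virtual corner opposite N is at (-38.4, 22.7). The tangent condition forces LJ to be normal to CJ and the tangent condition forces LG to be normal to GF, with radius 5.3, so the center L sits 5.3 in from both sides at L = (-33.1, 17.4). That places the tangent points at J = (-38.4, 17.4) on CJ and G = (-33.1, 22.7) on GF. Then |NG| = |G − N| = 40.1.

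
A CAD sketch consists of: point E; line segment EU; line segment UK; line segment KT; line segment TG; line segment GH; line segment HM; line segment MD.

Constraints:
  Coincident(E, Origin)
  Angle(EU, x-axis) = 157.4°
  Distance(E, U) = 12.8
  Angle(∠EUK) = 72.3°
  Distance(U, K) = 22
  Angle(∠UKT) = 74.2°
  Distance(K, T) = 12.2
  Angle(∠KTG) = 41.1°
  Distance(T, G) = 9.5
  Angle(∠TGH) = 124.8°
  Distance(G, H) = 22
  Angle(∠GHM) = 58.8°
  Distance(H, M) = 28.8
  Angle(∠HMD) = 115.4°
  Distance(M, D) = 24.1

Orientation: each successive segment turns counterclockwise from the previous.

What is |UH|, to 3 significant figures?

30.1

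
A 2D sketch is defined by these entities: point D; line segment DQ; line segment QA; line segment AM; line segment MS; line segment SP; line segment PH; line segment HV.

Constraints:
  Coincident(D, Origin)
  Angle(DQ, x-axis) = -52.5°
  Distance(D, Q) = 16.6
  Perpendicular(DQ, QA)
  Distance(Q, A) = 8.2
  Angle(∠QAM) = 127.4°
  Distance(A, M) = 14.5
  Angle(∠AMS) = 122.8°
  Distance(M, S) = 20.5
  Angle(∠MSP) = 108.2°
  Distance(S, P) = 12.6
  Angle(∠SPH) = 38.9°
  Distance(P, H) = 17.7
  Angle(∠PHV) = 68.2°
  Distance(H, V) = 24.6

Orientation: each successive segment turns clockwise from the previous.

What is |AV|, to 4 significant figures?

44.55

D is at the origin; DQ runs at -52.5° with length 16.6, so Q = (10.11, -13.17). DQ ⟂ QA, so QA runs at -142.5°; with |QA| = 8.2, A = (3.600, -18.16). ∠QAM = 127.4° gives AM at 164.9° from the x-axis; with |AM| = 14.5, M = (-10.40, -14.38). ∠AMS = 122.8° gives MS at 107.7° from the x-axis; with |MS| = 20.5, S = (-16.63, 5.145). ∠MSP = 108.2° gives SP at 35.90° from the x-axis; with |SP| = 12.6, P = (-6.426, 12.53). ∠SPH = 38.9° gives PH at -105.2° from the x-axis; with |PH| = 17.7, H = (-11.07, -4.547). ∠PHV = 68.2° gives HV at 143.0° from the x-axis; with |HV| = 24.6, V = (-30.71, 10.26). Then |AV| = |V − A| = 44.55.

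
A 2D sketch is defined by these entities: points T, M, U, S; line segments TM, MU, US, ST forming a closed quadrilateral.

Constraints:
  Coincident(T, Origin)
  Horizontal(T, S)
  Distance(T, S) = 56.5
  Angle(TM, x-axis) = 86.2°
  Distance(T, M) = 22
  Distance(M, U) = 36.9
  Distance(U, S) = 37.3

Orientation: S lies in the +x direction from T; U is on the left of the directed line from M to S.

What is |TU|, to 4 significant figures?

48.81

T is at the origin; TS is horizontal with |TS| = 56.5 and S in +x, so S = (56.5, 0). TM runs at 86.2° with |TM| = 22.0, so M = (1.458, 21.95). U is determined by |MU| = 36.9 and |US| = 37.3 together: it lies at the intersection of circle(M, 36.9) and circle(S, 37.3). With |MS| = 59.26, the foot of the radical line on MS is 29.38 from M and the perpendicular offset is √(36.9² − 29.38²) = 22.33. Taking the left-of-MS solution: U = (37.02, 31.81).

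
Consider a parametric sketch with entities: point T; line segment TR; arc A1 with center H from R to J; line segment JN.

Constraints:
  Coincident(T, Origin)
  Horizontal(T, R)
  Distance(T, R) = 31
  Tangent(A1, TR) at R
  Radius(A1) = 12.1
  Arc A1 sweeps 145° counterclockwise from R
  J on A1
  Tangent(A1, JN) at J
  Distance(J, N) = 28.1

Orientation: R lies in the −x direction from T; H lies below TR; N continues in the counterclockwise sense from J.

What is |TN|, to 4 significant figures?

40.95

T is at the origin; TR is horizontal with |TR| = 31.0 and R on the −x side, so R = (-31.00, 0.000). Since A1 is tangent to TR there, HR ⟂ TR, so H = R + (0, -12.1) = (-31.00, -12.10). On A1, R sits at bearing 90° from H; a 145° counterclockwise sweep puts J at bearing 235°, so J = H + 12.1·(cos 235°, sin 235°) = (-37.94, -22.01). Tangency of A1 to JN means the radius HJ is perpendicular to JN, so JN runs along (−sin 235°, cos 235°); with |JN| = 28.1, N = (-14.92, -38.13). Then |TN| = |N − T| = 40.95.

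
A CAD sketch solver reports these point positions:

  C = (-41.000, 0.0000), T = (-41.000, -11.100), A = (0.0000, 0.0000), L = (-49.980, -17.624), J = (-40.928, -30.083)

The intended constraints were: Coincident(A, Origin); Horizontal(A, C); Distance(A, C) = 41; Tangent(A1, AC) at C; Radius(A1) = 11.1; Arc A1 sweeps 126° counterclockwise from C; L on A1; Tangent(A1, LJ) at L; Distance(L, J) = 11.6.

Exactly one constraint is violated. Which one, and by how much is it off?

Distance(L, J) = 11.6 — off by 3.80.

A = (0.00, 0.00) ✓; A.y = 0.00, C.y = 0.00 ✓; |AC| = 41.00 ✓; ∠(TC, CA) = 90.00° ✓; |TC| = 11.10 ✓; bearing(T→L) − bearing(T→C) = 126.0° ✓; |TL| = 11.10 ✓; ∠(TL, LJ) = 90.00° ✓; |LJ| = 15.40 ✗.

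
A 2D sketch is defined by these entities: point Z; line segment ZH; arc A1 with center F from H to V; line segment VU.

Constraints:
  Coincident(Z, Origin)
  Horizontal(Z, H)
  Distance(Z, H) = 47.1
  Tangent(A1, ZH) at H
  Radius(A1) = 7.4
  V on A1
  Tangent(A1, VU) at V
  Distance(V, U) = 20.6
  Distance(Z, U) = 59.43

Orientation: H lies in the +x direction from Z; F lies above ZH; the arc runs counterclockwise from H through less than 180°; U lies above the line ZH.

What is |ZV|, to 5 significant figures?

55.073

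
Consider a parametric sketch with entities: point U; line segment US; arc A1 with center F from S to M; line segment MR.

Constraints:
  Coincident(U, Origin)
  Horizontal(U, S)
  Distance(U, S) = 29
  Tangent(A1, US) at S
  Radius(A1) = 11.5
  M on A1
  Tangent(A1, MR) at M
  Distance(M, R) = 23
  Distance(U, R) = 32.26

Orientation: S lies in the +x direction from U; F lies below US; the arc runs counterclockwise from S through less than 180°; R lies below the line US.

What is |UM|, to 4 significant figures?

19.76

U is at the origin; US is horizontal with |US| = 29.0 and S on the +x side, so S = (29.00, 0.000). The tangent condition forces FS to be normal to US, so F = S + (0, -11.5) = (29.00, -11.50). Since FM ⟂ MR (tangency), |FR| = √(11.5² + 23.0²) = 25.71 regardless of where M sits on A1. So R lies on both circle(U, 32.26) and circle(F, 25.71); the below-US intersection is R = (11.35, -30.20). M is the foot of the tangent from R: M = (17.99, -8.179).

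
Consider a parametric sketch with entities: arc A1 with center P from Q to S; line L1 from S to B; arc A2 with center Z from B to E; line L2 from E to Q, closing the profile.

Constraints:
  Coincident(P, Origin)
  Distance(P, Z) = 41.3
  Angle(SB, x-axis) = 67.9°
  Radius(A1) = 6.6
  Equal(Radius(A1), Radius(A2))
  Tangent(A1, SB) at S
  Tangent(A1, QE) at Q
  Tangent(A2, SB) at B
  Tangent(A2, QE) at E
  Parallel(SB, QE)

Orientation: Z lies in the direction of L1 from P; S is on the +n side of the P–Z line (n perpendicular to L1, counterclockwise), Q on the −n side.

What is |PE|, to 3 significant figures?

41.8

Tangency of A1 to both parallel lines with radius 6.6 puts S and Q at P ± 6.6·n: S = (-6.12, 2.48), Q = (6.12, -2.48). Equal radii place B and E the same way about Z: B = Z + 6.6·n = (9.42, 40.7), E = Z − 6.6·n = (21.7, 35.8). Then |PE| = |E − P| = 41.8.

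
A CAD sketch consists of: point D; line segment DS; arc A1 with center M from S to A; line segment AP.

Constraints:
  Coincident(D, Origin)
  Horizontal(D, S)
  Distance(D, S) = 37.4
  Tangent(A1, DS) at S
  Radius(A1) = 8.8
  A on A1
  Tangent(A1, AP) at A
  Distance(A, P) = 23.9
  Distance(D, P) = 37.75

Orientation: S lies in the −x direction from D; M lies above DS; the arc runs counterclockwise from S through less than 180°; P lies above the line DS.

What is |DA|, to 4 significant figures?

29.62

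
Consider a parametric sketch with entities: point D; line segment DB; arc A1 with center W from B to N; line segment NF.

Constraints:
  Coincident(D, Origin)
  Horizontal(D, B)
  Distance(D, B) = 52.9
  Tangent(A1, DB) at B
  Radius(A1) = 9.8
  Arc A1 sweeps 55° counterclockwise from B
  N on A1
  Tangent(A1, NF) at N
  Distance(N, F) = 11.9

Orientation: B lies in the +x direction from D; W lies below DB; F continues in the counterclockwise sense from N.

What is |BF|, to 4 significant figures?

20.36

On A1, B sits at bearing 90° from W; a 55° counterclockwise sweep puts N at bearing 145°, so N = W + 9.8·(cos 145°, sin 145°) = (44.87, -4.179). Since A1 is tangent to NF there, WN ⟂ NF, so NF runs along (−sin 145°, cos 145°); with |NF| = 11.9, F = (38.05, -13.93). Then |BF| = |F − B| = 20.36.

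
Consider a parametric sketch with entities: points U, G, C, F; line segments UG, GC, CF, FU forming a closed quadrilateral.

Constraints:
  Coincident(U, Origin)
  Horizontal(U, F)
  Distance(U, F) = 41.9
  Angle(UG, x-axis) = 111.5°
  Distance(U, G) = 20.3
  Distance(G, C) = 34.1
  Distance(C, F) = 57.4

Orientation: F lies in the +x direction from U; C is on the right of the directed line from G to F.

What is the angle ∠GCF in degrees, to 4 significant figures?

64.81°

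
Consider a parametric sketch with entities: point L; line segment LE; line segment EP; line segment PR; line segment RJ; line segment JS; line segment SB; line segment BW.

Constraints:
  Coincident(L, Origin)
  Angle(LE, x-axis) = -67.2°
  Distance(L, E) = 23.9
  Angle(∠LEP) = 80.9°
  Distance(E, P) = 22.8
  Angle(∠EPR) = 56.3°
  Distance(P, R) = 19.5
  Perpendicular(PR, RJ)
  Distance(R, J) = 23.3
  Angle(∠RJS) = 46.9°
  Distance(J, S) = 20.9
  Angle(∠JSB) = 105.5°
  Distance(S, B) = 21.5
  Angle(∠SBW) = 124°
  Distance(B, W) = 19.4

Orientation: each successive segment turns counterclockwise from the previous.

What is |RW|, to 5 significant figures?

18.552

L is at the origin; LE runs at -67.2° with length 23.9, so E = (9.2616, -22.033). ∠LEP = 80.9° gives EP at 31.900° from the x-axis; with |EP| = 22.8, P = (28.618, -9.9841). ∠EPR = 56.3° gives PR at 155.60° from the x-axis; with |PR| = 19.5, R = (10.860, -1.9286). PR is perpendicular to RJ, so RJ runs at -114.40°; with |RJ| = 23.3, J = (1.2345, -23.148). ∠RJS = 46.9° gives JS at 18.700° from the x-axis; with |JS| = 20.9, S = (21.031, -16.447). ∠JSB = 105.5° gives SB at 93.200° from the x-axis; with |SB| = 21.5, B = (19.831, 5.0198). ∠SBW = 124.0° gives BW at 149.20° from the x-axis; with |BW| = 19.4, W = (3.1672, 14.953). Then |RW| = |W − R| = 18.552.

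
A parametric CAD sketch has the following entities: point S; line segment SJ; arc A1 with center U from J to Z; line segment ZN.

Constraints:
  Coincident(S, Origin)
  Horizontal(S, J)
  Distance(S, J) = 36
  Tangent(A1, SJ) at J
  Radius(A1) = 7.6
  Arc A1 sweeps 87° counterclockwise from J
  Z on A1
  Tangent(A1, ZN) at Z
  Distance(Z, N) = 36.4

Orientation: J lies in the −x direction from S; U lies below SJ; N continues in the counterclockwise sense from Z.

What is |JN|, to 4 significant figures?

44.58

S is at the origin; S and J share the same y with |SJ| = 36.0 and J on the −x side, so J = (-36.00, 0.000). Since A1 is tangent to SJ there, UJ ⟂ SJ, so U = J + (0, -7.6) = (-36.00, -7.600). On A1, J sits at bearing 90° from U; an 87° counterclockwise sweep puts Z at bearing 177°, so Z = U + 7.6·(cos 177°, sin 177°) = (-43.59, -7.202). The tangent condition forces UZ to be normal to ZN, so ZN runs along (−sin 177°, cos 177°); with |ZN| = 36.4, N = (-45.49, -43.55). Then |JN| = |N − J| = 44.58.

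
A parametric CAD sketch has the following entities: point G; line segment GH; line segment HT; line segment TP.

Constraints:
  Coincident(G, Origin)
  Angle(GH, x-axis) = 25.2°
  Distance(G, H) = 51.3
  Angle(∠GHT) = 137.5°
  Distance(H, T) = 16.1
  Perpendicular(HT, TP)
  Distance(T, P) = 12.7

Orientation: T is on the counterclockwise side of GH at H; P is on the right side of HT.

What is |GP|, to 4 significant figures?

71.77

G is at the origin; GH runs at 25.2° with length 51.3, so H = 51.3·(cos 25.2°, sin 25.2°) = (46.42, 21.84). ∠GHT = 137.5°, so HT runs at 25.2° + (180° − 137.5°) = 67.70° from the x-axis; with |HT| = 16.1, T = H + 16.1·(cos 67.70°, sin 67.70°) = (52.53, 36.74). The perpendicularity gives TP at right angles to HT; with |TP| = 12.7 on the right of HT, P = T + 12.7·(0.9252, -0.3795) = (64.28, 31.92). Then |GP| = |P − G| = 71.77.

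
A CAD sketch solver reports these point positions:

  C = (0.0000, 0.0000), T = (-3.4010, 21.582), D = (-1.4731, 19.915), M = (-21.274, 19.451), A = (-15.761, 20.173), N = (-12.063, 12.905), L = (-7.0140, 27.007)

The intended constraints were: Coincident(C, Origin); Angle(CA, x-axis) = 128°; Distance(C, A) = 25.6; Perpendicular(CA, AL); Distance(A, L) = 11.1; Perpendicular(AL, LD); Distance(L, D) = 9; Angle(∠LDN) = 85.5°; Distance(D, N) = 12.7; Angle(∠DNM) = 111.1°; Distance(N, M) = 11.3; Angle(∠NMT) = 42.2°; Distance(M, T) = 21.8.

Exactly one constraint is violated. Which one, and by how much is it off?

Distance(M, T) = 21.8 — off by 3.80.

C = (0.00, 0.00) ✓; CA at 128.0° ✓; |CA| = 25.60 ✓; ∠(CA, AL) = 90.00° ✓; |AL| = 11.10 ✓; ∠(AL, LD) = 90.00° ✓; |LD| = 9.000 ✓; ∠LDN = 85.50° ✓; |DN| = 12.70 ✓; ∠DNM = 111.1° ✓; |NM| = 11.30 ✓; ∠NMT = 42.20° ✓; |MT| = 18.00 ✗.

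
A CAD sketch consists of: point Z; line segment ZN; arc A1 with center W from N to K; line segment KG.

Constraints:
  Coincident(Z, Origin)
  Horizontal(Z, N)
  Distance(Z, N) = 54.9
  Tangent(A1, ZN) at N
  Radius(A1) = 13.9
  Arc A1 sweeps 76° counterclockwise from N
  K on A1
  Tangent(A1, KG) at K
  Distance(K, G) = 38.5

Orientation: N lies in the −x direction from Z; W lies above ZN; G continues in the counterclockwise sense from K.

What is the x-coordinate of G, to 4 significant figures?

-32.10

Z is at the origin; Z and N share the same y with |ZN| = 54.9 and N on the −x side, so N = (-54.90, 0.000). Since A1 is tangent to ZN there, WN ⟂ ZN, so W = N + (0, 13.9) = (-54.90, 13.90). On A1, N sits at bearing -90° from W; a 76° counterclockwise sweep puts K at bearing -14°, so K = W + 13.9·(cos -14°, sin -14°) = (-41.41, 10.54). Tangency of A1 to KG means the radius WK is perpendicular to KG, so KG runs along (−sin -14°, cos -14°); with |KG| = 38.5, G = (-32.10, 47.89). So G.x = -32.10.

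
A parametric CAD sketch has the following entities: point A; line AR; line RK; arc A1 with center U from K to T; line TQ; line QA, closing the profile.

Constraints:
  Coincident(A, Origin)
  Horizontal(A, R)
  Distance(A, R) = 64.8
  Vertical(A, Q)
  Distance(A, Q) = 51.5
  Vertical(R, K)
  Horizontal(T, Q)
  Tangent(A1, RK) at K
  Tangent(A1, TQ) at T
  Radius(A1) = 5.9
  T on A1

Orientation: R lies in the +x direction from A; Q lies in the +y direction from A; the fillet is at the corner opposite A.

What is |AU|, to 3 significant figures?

74.5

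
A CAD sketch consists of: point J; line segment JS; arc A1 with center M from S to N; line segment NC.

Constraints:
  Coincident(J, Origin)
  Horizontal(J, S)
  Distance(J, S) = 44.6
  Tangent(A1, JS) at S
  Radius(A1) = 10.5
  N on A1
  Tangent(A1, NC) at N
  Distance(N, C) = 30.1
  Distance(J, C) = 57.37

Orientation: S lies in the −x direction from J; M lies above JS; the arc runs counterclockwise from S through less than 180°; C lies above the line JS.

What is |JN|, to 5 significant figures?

36.357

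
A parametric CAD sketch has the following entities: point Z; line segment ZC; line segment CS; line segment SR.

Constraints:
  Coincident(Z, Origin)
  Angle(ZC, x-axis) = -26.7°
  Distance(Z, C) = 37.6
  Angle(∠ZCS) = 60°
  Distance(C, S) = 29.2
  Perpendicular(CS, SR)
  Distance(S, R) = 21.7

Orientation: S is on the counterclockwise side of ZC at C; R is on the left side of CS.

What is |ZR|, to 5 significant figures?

15.038

∠ZCS = 60.0°, so CS runs at -26.7° + (180° − 60.0°) = 93.300° from the x-axis; with |CS| = 29.2, S = C + 29.2·(cos 93.300°, sin 93.300°) = (31.910, 12.257). The perpendicularity gives SR at right angles to CS; with |SR| = 21.7 on the left of CS, R = S + 21.7·(-0.99834, -0.057564) = (10.246, 11.008). Then |ZR| = |R − Z| = 15.038.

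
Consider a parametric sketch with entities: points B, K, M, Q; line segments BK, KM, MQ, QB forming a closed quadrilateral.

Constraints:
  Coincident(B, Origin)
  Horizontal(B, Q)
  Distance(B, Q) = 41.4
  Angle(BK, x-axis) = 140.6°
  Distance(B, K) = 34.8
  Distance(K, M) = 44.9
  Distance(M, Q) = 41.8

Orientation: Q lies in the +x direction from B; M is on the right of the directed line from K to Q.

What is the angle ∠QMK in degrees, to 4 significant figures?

111.7°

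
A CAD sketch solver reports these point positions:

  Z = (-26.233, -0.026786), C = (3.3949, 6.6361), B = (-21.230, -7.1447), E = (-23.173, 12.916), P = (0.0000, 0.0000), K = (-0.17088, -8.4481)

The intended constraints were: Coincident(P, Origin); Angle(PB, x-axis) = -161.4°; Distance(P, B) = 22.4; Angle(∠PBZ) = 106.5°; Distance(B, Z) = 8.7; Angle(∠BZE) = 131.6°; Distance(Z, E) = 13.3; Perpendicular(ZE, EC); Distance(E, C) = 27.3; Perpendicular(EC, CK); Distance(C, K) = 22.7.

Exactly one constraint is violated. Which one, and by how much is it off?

Distance(C, K) = 22.7 — off by 7.20.

P = (0.00, 0.00) ✓; PB at -161.4° ✓; |PB| = 22.40 ✓; ∠PBZ = 106.5° ✓; |BZ| = 8.700 ✓; ∠BZE = 131.6° ✓; |ZE| = 13.30 ✓; ∠(ZE, EC) = 90.00° ✓; |EC| = 27.30 ✓; ∠(EC, CK) = 90.00° ✓; |CK| = 15.50 ✗.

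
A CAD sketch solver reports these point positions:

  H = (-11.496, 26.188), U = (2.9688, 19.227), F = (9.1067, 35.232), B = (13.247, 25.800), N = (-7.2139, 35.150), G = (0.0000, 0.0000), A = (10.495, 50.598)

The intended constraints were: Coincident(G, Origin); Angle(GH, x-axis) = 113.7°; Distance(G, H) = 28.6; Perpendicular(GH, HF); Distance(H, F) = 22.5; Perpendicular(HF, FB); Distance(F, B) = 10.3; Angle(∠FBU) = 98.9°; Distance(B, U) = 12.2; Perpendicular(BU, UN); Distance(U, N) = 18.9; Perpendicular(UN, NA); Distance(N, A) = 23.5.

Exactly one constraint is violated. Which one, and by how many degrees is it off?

Perpendicular(UN, NA) — off by 8.50°.

G = (0.00, 0.00) ✓; GH at 113.7° ✓; |GH| = 28.60 ✓; ∠(GH, HF) = 90.00° ✓; |HF| = 22.50 ✓; ∠(HF, FB) = 90.00° ✓; |FB| = 10.30 ✓; ∠FBU = 98.90° ✓; |BU| = 12.20 ✓; ∠(BU, UN) = 90.00° ✓; |UN| = 18.90 ✓; ∠(UN, NA) = 81.50° ✗; |NA| = 23.50 ✓.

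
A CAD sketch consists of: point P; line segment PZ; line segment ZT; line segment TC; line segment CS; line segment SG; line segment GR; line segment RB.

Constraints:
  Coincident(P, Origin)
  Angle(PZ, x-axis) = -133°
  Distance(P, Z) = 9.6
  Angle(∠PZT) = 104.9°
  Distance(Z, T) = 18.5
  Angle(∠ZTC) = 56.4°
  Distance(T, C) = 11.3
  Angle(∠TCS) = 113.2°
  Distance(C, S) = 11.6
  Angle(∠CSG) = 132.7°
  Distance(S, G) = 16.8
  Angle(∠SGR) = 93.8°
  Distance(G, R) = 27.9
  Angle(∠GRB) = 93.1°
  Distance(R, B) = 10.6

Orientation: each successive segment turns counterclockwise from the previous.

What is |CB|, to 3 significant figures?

26.1

∠SGR = 93.8° gives GR at -94.0° from the x-axis; with |GR| = 27.9, R = (-18.6, -31.6). ∠GRB = 93.1° gives RB at -7.10° from the x-axis; with |RB| = 10.6, B = (-8.13, -32.9). Then |CB| = |B − C| = 26.1.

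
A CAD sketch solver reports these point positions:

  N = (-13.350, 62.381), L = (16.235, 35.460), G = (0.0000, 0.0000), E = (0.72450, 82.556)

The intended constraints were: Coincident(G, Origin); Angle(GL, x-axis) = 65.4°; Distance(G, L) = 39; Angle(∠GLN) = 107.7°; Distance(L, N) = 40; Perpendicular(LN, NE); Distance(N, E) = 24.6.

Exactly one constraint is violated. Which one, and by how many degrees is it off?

Perpendicular(LN, NE) — off by 7.40°.

G = (0.00, 0.00) ✓; GL at 65.40° ✓; |GL| = 39.00 ✓; ∠GLN = 107.7° ✓; |LN| = 40.00 ✓; ∠(LN, NE) = 82.60° ✗; |NE| = 24.60 ✓.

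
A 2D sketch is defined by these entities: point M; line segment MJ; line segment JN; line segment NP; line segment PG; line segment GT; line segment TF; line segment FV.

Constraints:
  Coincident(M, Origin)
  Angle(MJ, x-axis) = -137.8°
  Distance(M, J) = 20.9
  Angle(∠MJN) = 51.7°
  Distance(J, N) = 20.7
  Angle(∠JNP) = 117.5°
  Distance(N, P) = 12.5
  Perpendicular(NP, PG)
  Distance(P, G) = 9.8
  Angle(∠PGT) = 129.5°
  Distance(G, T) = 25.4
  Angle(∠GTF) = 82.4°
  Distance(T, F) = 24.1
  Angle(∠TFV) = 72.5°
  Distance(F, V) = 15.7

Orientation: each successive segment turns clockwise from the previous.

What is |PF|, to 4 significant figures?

32.80

M is at the origin; MJ runs at -137.8° with length 20.9, so J = (-15.48, -14.04). ∠MJN = 51.7° gives JN at 93.90° from the x-axis; with |JN| = 20.7, N = (-16.89, 6.613). ∠JNP = 117.5° gives NP at 31.40° from the x-axis; with |NP| = 12.5, P = (-6.221, 13.13). NP is perpendicular to PG, so PG runs at -58.60°; with |PG| = 9.8, G = (-1.115, 4.761). ∠PGT = 129.5° gives GT at -109.1° from the x-axis; with |GT| = 25.4, T = (-9.427, -19.24). ∠GTF = 82.4° gives TF at 153.3° from the x-axis; with |TF| = 24.1, F = (-30.96, -8.412). Then |PF| = |F − P| = 32.80.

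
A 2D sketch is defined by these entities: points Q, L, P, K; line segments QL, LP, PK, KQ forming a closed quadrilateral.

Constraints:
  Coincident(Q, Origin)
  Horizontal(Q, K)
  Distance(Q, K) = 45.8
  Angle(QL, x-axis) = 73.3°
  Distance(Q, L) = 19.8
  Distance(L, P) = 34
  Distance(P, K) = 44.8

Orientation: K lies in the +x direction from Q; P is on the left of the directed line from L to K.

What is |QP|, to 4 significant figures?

52.06

Checks: |LP| = 34.00 ✓; |PK| = 44.80 ✓.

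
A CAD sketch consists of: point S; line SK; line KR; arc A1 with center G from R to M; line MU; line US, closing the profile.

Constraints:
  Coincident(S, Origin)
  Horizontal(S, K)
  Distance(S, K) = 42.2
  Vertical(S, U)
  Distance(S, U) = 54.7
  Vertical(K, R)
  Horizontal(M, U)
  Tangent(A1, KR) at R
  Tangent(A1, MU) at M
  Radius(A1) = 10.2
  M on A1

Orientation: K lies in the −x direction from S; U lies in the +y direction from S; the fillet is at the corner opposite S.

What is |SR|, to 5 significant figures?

61.328

S is at the origin; SK is horizontal with |SK| = 42.2 and K on the −x side, so K = (-42.200, 0.0000). SU is vertical with |SU| = 54.7 and U on the +y side, so U = (0.0000, 54.700). The virtual corner opposite S is at (-42.200, 54.700). The tangent condition forces GR to be normal to KR and the tangent condition forces GM to be normal to MU, with radius 10.2, so the center G sits 10.2 in from both sides at G = (-32.000, 44.500). That places the tangent points at R = (-42.200, 44.500) on KR and M = (-32.000, 54.700) on MU. Then |SR| = |R − S| = 61.328.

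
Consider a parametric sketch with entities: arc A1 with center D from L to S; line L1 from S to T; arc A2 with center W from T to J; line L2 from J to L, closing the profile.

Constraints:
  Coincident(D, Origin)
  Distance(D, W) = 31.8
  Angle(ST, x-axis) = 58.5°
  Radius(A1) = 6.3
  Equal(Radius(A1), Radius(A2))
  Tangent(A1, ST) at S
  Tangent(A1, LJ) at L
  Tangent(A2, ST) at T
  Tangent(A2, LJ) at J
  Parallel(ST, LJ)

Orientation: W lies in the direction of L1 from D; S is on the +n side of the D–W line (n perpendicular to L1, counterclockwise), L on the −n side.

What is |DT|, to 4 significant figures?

32.42

Tangency of A1 to both parallel lines with radius 6.3 puts S and L at D ± 6.3·n: S = (-5.372, 3.292), L = (5.372, -3.292). Equal radii place T and J the same way about W: T = W + 6.3·n = (11.24, 30.41), J = W − 6.3·n = (21.99, 23.82). Then |DT| = |T − D| = 32.42.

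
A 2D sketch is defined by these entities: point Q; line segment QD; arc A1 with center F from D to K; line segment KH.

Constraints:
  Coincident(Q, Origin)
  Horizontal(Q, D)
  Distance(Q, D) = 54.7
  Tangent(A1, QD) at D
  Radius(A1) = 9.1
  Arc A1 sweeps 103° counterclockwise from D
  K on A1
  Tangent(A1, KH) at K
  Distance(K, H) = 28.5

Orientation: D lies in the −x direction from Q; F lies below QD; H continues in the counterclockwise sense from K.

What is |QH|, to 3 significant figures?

69.1

On A1, D sits at bearing 90° from F; a 103° counterclockwise sweep puts K at bearing 193°, so K = F + 9.1·(cos 193°, sin 193°) = (-63.6, -11.1). A1 meets KH tangentially, so FK is at right angles to KH, so KH runs along (−sin 193°, cos 193°); with |KH| = 28.5, H = (-57.2, -38.9). Then |QH| = |H − Q| = 69.1.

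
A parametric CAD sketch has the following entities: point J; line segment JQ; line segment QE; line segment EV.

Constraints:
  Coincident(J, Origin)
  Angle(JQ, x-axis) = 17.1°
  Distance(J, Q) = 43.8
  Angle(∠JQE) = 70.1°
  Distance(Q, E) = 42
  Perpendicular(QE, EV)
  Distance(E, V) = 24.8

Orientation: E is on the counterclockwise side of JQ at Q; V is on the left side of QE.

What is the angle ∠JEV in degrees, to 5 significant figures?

33.337°

J is at the origin; JQ runs at 17.1° with length 43.8, so Q = 43.8·(cos 17.1°, sin 17.1°) = (41.864, 12.879). ∠JQE = 70.1°, so QE runs at 17.1° + (180° − 70.1°) = 127.00° from the x-axis; with |QE| = 42.0, E = Q + 42.0·(cos 127.00°, sin 127.00°) = (16.588, 46.422). QE ⟂ EV; with |EV| = 24.8 on the left of QE, V = E + 24.8·(-0.79864, -0.60182) = (-3.2187, 31.497). Then cos ∠JEV = EJ·EV / (|EJ||EV|), giving 33.337°.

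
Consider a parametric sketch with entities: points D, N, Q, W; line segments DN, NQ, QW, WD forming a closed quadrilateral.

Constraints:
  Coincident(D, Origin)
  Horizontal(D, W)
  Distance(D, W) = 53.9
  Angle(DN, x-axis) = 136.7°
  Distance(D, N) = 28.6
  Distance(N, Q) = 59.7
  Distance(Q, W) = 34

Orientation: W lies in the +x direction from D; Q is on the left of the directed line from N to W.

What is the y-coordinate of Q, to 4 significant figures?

30.04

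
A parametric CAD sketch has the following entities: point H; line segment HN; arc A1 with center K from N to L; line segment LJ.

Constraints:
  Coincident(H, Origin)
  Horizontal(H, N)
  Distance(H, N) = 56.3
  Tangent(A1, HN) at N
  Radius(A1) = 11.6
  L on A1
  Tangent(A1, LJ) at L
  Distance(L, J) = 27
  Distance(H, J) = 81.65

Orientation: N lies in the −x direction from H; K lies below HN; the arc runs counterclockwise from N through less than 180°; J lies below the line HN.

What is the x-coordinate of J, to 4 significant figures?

-73.60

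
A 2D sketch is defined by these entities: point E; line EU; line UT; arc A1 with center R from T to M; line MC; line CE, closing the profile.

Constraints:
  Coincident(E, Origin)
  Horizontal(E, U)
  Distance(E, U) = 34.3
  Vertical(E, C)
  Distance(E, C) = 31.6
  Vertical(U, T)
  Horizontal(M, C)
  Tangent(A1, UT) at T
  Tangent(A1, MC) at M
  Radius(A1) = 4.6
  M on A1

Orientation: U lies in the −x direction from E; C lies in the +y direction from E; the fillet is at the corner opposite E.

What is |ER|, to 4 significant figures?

40.14

E and C share the same x with |EC| = 31.6 and C on the +y side, so C = (0.000, 31.60). The virtual corner opposite E is at (-34.30, 31.60). A1 meets UT tangentially, so RT is at right angles to UT and since A1 is tangent to MC there, RM ⟂ MC, with radius 4.6, so the center R sits 4.6 in from both sides at R = (-29.70, 27.00). Then |ER| = |R − E| = 40.14.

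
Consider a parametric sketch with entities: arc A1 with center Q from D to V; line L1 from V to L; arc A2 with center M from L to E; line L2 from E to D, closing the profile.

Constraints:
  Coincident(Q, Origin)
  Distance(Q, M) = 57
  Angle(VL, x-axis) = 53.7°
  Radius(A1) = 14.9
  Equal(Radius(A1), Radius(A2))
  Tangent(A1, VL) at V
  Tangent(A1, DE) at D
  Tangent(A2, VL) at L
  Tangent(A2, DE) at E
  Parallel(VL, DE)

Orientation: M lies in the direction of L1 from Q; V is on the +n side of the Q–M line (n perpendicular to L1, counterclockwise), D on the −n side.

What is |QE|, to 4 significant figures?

58.92

The slot axis is L1's direction at 53.7°, so u = (cos 53.7°, sin 53.7°) = (0.5920, 0.8059) and n = (−sin 53.7°, cos 53.7°) = (-0.8059, 0.5920). Q is at the origin and M lies 57.0 along u from Q, so M = 57.0·u = (33.74, 45.94). Tangency of A1 to both parallel lines with radius 14.9 puts V and D at Q ± 14.9·n: V = (-12.01, 8.821), D = (12.01, -8.821). Equal radii place L and E the same way about M: L = M + 14.9·n = (21.74, 54.76), E = M − 14.9·n = (45.75, 37.12). Then |QE| = |E − Q| = 58.92.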